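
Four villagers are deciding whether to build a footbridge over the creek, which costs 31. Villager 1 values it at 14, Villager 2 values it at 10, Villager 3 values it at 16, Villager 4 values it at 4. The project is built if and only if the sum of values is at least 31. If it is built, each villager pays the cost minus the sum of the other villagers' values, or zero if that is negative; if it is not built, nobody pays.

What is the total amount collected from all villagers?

Total value 44 ≥ cost 31, so it is built.
Villager 1: others sum to 30; max(0, 31 - 30) = 1.
Villager 2: others sum to 34; max(0, 31 - 34) = 0.
Villager 3: others sum to 28; max(0, 31 - 28) = 3.
Villager 4: others sum to 40; max(0, 31 - 40) = 0.
Total collected = 1 + 0 + 3 + 0 = 4.

4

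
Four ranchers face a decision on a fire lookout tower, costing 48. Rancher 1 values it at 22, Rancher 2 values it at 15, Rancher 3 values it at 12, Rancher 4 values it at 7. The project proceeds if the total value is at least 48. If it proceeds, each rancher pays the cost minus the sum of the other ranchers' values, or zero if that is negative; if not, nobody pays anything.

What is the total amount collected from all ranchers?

25

Total value 56 ≥ cost 48, so it is built.
Rancher 1: others sum to 34; max(0, 48 - 34) = 14.
Rancher 2: others sum to 41; max(0, 48 - 41) = 7.
Rancher 3: others sum to 44; max(0, 48 - 44) = 4.
Rancher 4: others sum to 49; max(0, 48 - 49) = 0.
Total collected = 14 + 7 + 4 + 0 = 25.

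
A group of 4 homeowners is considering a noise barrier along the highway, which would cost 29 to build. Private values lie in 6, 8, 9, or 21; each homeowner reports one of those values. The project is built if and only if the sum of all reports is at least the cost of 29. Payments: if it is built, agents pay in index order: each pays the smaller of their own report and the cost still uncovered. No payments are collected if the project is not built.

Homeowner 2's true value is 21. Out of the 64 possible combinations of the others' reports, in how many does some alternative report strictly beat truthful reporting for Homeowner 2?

63

Others report (6, 6, 8): truth gives 0; report 9 gives 12 > 0. Violating.
Others report (6, 6, 9): truth gives 0; report 8 gives 13 > 0. Violating.
Others report (6, 6, 21): truth gives 0; report 6 gives 15 > 0. Violating.
Others report (6, 8, 6): truth gives 0; report 9 gives 12 > 0. Violating.
Others report (6, 6, 6): truth gives 0; no alternative beats it.
(Checking all 64 profiles: 63 have a profitable deviation, 1 does not.)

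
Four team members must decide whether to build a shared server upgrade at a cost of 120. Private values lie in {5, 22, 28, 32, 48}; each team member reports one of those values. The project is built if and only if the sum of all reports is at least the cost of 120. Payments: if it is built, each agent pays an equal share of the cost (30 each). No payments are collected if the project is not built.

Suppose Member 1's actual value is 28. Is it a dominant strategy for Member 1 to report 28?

Consider the case where Member 2 reports 5, Member 3 reports 48 and Member 4 reports 48.
Truthful report 28: project built, pays 30, utility 28 - 30 = -2.
Report 5 instead: project not built, utility 0.
Since 0 > -2, reporting 5 is strictly better here, so truthful reporting is not dominant.

No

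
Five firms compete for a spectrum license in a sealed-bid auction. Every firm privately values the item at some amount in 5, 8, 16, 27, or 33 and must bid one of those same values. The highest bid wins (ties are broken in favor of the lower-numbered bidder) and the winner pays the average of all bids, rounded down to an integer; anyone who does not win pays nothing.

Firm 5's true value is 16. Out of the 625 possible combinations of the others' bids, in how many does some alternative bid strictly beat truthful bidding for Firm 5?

73

Others bid (5, 5, 5, 5): truth gives 9; bid 8 gives 11 > 9. Violating.
Others bid (5, 5, 5, 16): truth gives 0; bid 27 gives 5 > 0. Violating.
Others bid (5, 5, 5, 27): truth gives 0; bid 33 gives 1 > 0. Violating.
Others bid (5, 5, 8, 16): truth gives 0; bid 27 gives 4 > 0. Violating.
Others bid (5, 5, 5, 8): truth gives 9; no alternative beats it.
Others bid (5, 5, 5, 33): truth gives 0; no alternative beats it.
(Checking all 625 profiles: 73 have a profitable deviation, 552 do not.)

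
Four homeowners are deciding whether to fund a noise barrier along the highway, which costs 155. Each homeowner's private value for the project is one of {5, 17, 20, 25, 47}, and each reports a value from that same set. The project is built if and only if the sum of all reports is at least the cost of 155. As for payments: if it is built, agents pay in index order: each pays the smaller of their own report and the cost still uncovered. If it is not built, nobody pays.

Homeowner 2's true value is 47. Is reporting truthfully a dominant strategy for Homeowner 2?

Consider the case where Homeowner 1 reports 47, Homeowner 3 reports 47 and Homeowner 4 reports 47.
Truthful report 47: project built, pays 47, utility 47 - 47 = 0.
Report 17 instead: project built, pays 17, utility 47 - 17 = 30.
Since 30 > 0, reporting 17 is strictly better here, so truthful reporting is not dominant.

No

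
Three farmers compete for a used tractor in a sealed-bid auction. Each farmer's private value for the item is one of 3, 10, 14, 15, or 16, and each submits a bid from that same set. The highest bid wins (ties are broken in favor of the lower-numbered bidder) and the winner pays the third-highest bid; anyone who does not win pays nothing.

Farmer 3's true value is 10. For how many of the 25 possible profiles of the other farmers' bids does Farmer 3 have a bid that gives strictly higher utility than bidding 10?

Others bid (3, 10): truth gives 0; bid 14 gives 7 > 0. Violating.
Others bid (3, 14): truth gives 0; bid 15 gives 7 > 0. Violating.
Others bid (3, 15): truth gives 0; bid 16 gives 7 > 0. Violating.
Others bid (10, 3): truth gives 0; bid 14 gives 7 > 0. Violating.
Others bid (3, 3): truth gives 7; no alternative beats it.
Others bid (3, 16): truth gives 0; no alternative beats it.
(Checking all 25 profiles: 6 have a profitable deviation, 19 do not.)

6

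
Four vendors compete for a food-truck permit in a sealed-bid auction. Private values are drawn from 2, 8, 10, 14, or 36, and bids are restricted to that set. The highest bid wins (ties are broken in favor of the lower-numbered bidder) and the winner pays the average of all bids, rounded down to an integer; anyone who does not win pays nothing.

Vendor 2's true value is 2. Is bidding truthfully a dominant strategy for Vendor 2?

Yes

Check each profile of the others' bids and compare truth against every alternative bid.
Others bid (2, 8, 8): truth gives 0, best alternative gives -4.
Others bid (2, 2, 8): truth gives 0, best alternative gives -3.
Others bid (2, 8, 2): truth gives 0, best alternative gives -3.
Others bid (2, 2, 2): truth gives 0, best alternative gives -1.
Others bid (2, 2, 10): truth gives 0, best alternative gives 0.
Others bid (2, 2, 14): truth gives 0, best alternative gives 0.
(Remaining 119 profiles checked similarly; truth is weakly best in each.)
In every case the truthful bid is at least as good as any alternative, so it is a dominant strategy.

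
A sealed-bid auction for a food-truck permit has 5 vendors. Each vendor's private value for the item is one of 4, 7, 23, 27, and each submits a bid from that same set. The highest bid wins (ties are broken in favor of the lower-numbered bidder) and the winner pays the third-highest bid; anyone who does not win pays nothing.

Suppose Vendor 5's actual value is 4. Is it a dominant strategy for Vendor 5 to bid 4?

Yes

Check each profile of the others' bids and compare truth against every alternative bid.
Others bid (4, 4, 4, 4): truth gives 0, best alternative gives 0.
Others bid (4, 4, 4, 7): truth gives 0, best alternative gives 0.
Others bid (4, 4, 4, 23): truth gives 0, best alternative gives 0.
Others bid (4, 4, 4, 27): truth gives 0, best alternative gives 0.
Others bid (4, 4, 7, 4): truth gives 0, best alternative gives 0.
Others bid (4, 4, 7, 7): truth gives 0, best alternative gives 0.
(Remaining 250 profiles checked similarly; truth is weakly best in each.)
In every case the truthful bid is at least as good as any alternative, so it is a dominant strategy.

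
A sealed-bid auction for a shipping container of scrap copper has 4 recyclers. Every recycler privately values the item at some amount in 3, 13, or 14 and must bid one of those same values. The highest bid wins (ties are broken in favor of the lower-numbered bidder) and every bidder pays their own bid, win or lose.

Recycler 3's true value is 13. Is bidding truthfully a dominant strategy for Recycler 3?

Consider the case where Recycler 1 bids 3, Recycler 2 bids 3 and Recycler 4 bids 14.
Truthful bid 13: loses but pays 13, utility -13.
Bid 3 instead: loses but pays 3, utility -3.
Since -3 > -13, bidding 3 is strictly better here, so truthful bidding is not dominant.

No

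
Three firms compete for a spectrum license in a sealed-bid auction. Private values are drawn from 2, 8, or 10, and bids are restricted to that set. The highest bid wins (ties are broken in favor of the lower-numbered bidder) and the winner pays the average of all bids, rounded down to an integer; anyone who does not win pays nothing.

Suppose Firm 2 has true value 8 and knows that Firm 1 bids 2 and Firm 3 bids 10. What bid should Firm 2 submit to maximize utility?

10

Bid 2: loses, pays 0, utility 0.
Bid 8: loses, pays 0, utility 0.
Bid 10: wins, pays 7, utility 8 - 7 = 1.
The best choice is 10 with utility 1.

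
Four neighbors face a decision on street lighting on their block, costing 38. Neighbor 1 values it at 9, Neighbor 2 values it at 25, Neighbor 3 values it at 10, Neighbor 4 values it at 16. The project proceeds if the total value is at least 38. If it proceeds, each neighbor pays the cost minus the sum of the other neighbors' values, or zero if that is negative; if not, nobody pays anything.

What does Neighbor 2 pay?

Total value 60 ≥ cost 38, so the project is built.
The other neighbors' values sum to 35.
Cost minus that sum is 38 - 35 = 3.

3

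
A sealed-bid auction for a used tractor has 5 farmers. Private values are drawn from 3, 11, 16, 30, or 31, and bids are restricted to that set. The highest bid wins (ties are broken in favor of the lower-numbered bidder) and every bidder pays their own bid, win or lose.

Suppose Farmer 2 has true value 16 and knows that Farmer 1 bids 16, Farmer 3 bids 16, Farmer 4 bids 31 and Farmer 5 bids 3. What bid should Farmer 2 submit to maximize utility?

Bid 3: loses but pays 3, utility -3.
Bid 11: loses but pays 11, utility -11.
Bid 16: loses but pays 16, utility -16.
Bid 30: loses but pays 30, utility -30.
Bid 31: wins, pays 31, utility 16 - 31 = -15.
The best choice is 3 with utility -3.

3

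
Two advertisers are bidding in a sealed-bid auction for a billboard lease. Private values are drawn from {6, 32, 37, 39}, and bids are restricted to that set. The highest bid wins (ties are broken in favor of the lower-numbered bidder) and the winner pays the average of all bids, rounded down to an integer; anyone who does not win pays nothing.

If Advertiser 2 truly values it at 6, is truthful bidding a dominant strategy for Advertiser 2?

Yes

Check each profile of the others' bids and compare truth against every alternative bid.
Others bid (6): truth gives 0, best alternative gives -13.
Others bid (32): truth gives 0, best alternative gives 0.
Others bid (37): truth gives 0, best alternative gives 0.
Others bid (39): truth gives 0, best alternative gives 0.
In every case the truthful bid is at least as good as any alternative, so it is a dominant strategy.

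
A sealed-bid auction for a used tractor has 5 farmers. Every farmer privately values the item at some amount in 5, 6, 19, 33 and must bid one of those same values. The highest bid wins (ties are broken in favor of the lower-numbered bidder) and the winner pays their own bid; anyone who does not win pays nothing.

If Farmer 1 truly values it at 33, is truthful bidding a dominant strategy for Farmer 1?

No

Consider the case where Farmer 2 bids 5, Farmer 3 bids 5, Farmer 4 bids 5 and Farmer 5 bids 5.
Truthful bid 33: wins, pays 33, utility 33 - 33 = 0.
Bid 5 instead: wins, pays 5, utility 33 - 5 = 28.
Since 28 > 0, bidding 5 is strictly better here, so truthful bidding is not dominant.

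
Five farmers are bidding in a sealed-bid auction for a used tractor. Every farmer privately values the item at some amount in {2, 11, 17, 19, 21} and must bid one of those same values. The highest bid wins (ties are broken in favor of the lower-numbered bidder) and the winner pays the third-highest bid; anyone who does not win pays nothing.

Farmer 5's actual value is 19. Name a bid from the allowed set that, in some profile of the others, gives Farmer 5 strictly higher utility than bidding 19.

Suppose Farmer 1 bids 2, Farmer 2 bids 2, Farmer 3 bids 2 and Farmer 4 bids 19.
Bid 19: loses, pays 0, utility 0.
Bid 21: wins, pays 2, utility 19 - 2 = 17.
So bidding 21 beats truth here (17 > 0).

21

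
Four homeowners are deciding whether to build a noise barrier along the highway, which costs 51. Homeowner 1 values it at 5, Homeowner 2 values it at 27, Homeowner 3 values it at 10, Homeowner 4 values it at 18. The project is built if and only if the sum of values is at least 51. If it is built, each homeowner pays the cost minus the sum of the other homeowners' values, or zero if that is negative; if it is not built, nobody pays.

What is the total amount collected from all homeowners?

28

Total value 60 ≥ cost 51, so it is built.
Homeowner 1: others sum to 55; max(0, 51 - 55) = 0.
Homeowner 2: others sum to 33; max(0, 51 - 33) = 18.
Homeowner 3: others sum to 50; max(0, 51 - 50) = 1.
Homeowner 4: others sum to 42; max(0, 51 - 42) = 9.
Total collected = 0 + 18 + 1 + 9 = 28.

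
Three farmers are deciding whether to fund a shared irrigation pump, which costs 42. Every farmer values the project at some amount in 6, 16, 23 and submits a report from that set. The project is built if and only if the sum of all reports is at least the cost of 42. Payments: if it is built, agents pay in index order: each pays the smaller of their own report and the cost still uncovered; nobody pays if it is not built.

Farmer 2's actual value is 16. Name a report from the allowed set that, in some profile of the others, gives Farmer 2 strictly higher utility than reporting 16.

Suppose Farmer 1 reports 16 and Farmer 3 reports 23.
Report 16: project built, pays 16, utility 16 - 16 = 0.
Report 6: project built, pays 6, utility 16 - 6 = 10.
So reporting 6 beats truth here (10 > 0).

6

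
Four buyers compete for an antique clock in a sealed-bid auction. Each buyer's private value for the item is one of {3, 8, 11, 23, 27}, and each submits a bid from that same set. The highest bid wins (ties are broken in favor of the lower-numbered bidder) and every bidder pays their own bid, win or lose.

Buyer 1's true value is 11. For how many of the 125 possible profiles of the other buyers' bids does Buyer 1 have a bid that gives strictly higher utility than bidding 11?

Others bid (3, 3, 3): truth gives 0; bid 3 gives 8 > 0. Violating.
Others bid (3, 3, 8): truth gives 0; bid 8 gives 3 > 0. Violating.
Others bid (3, 3, 23): truth gives -11; bid 3 gives -3 > -11. Violating.
Others bid (3, 3, 27): truth gives -11; bid 3 gives -3 > -11. Violating.
Others bid (3, 3, 11): truth gives 0; no alternative beats it.
Others bid (3, 8, 11): truth gives 0; no alternative beats it.
(Checking all 125 profiles: 106 have a profitable deviation, 19 do not.)

106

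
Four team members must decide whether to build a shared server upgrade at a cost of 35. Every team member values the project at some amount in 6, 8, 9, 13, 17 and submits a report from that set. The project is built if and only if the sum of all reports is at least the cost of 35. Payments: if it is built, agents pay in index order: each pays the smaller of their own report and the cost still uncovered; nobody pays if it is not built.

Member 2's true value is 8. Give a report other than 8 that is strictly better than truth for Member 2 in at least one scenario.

6

Suppose Member 1 reports 6, Member 3 reports 6 and Member 4 reports 17.
Report 8: project built, pays 8, utility 8 - 8 = 0.
Report 6: project built, pays 6, utility 8 - 6 = 2.
So reporting 6 beats truth here (2 > 0).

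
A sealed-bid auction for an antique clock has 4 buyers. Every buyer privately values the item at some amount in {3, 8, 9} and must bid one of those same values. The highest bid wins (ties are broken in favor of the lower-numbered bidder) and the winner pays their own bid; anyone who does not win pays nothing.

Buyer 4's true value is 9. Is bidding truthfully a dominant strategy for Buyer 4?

Consider the case where Buyer 1 bids 3, Buyer 2 bids 3 and Buyer 3 bids 3.
Truthful bid 9: wins, pays 9, utility 9 - 9 = 0.
Bid 8 instead: wins, pays 8, utility 9 - 8 = 1.
Since 1 > 0, bidding 8 is strictly better here, so truthful bidding is not dominant.

No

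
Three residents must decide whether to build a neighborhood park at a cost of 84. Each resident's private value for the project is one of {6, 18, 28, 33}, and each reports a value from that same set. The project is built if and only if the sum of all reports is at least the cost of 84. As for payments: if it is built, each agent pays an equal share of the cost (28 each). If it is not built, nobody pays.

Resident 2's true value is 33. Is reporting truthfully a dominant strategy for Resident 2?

Check each profile of the others' reports and compare truth against every alternative report.
Others report (18, 33): truth gives 5, best alternative gives 0.
Others report (33, 18): truth gives 5, best alternative gives 0.
Others report (28, 28): truth gives 5, best alternative gives 5.
Others report (28, 33): truth gives 5, best alternative gives 5.
Others report (33, 28): truth gives 5, best alternative gives 5.
Others report (33, 33): truth gives 5, best alternative gives 5.
(Remaining 10 profiles checked similarly; truth is weakly best in each.)
In every case the truthful report is at least as good as any alternative, so it is a dominant strategy.

Yes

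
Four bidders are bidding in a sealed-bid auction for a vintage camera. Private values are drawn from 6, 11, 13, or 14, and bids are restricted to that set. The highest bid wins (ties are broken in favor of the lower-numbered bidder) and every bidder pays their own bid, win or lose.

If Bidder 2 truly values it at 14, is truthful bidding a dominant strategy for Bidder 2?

No

Consider the case where Bidder 1 bids 6, Bidder 3 bids 6 and Bidder 4 bids 6.
Truthful bid 14: wins, pays 14, utility 14 - 14 = 0.
Bid 11 instead: wins, pays 11, utility 14 - 11 = 3.
Since 3 > 0, bidding 11 is strictly better here, so truthful bidding is not dominant.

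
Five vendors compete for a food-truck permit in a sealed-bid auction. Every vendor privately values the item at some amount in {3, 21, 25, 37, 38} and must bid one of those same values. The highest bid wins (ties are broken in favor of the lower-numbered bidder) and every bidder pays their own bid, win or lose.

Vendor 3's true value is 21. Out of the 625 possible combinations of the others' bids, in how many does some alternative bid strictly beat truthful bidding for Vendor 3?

621

Others bid (3, 3, 3, 25): truth gives -21; bid 3 gives -3 > -21. Violating.
Others bid (3, 3, 3, 37): truth gives -21; bid 3 gives -3 > -21. Violating.
Others bid (3, 3, 3, 38): truth gives -21; bid 3 gives -3 > -21. Violating.
Others bid (3, 3, 21, 25): truth gives -21; bid 3 gives -3 > -21. Violating.
Others bid (3, 3, 3, 3): truth gives 0; no alternative beats it.
Others bid (3, 3, 3, 21): truth gives 0; no alternative beats it.
(Checking all 625 profiles: 621 have a profitable deviation, 4 do not.)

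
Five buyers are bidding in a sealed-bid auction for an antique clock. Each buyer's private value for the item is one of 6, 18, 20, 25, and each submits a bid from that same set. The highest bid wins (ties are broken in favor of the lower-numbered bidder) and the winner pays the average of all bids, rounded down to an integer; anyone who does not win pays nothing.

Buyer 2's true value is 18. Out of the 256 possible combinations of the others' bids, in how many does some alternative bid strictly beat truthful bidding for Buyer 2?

Others bid (6, 6, 6, 20): truth gives 0; bid 20 gives 7 > 0. Violating.
Others bid (6, 6, 6, 25): truth gives 0; bid 25 gives 5 > 0. Violating.
Others bid (6, 6, 18, 20): truth gives 0; bid 20 gives 4 > 0. Violating.
Others bid (6, 6, 18, 25): truth gives 0; bid 25 gives 2 > 0. Violating.
Others bid (6, 6, 6, 6): truth gives 10; no alternative beats it.
Others bid (6, 6, 6, 18): truth gives 8; no alternative beats it.
(Checking all 256 profiles: 78 have a profitable deviation, 178 do not.)

78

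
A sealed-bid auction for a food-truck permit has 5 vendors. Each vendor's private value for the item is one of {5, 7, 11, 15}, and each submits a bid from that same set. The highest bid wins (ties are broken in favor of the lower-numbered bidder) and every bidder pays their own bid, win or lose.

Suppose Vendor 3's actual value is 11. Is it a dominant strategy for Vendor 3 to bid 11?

No

Consider the case where Vendor 1 bids 5, Vendor 2 bids 5, Vendor 4 bids 5 and Vendor 5 bids 5.
Truthful bid 11: wins, pays 11, utility 11 - 11 = 0.
Bid 7 instead: wins, pays 7, utility 11 - 7 = 4.
Since 4 > 0, bidding 7 is strictly better here, so truthful bidding is not dominant.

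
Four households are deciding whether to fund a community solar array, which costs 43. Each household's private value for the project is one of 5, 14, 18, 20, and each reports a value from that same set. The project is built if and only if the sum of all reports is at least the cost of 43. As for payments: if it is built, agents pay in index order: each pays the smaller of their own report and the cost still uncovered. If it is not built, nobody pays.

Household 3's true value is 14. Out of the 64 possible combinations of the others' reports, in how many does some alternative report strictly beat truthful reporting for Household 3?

33

Others report (5, 14, 20): truth gives 0; report 5 gives 9 > 0. Violating.
Others report (5, 18, 18): truth gives 0; report 5 gives 9 > 0. Violating.
Others report (5, 18, 20): truth gives 0; report 5 gives 9 > 0. Violating.
Others report (5, 20, 14): truth gives 0; report 5 gives 9 > 0. Violating.
Others report (5, 5, 5): truth gives 0; no alternative beats it.
Others report (5, 5, 14): truth gives 0; no alternative beats it.
(Checking all 64 profiles: 33 have a profitable deviation, 31 do not.)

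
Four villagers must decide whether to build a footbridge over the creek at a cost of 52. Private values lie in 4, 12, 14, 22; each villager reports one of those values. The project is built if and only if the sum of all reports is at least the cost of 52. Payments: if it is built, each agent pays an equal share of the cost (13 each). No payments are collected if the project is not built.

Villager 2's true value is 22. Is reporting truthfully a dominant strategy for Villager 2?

Check each profile of the others' reports and compare truth against every alternative report.
Others report (4, 4, 22): truth gives 9, best alternative gives 0.
Others report (4, 12, 14): truth gives 9, best alternative gives 0.
Others report (4, 14, 12): truth gives 9, best alternative gives 0.
Others report (4, 14, 14): truth gives 9, best alternative gives 0.
Others report (4, 22, 4): truth gives 9, best alternative gives 0.
Others report (12, 4, 14): truth gives 9, best alternative gives 0.
(Remaining 58 profiles checked similarly; truth is weakly best in each.)
In every case the truthful report is at least as good as any alternative, so it is a dominant strategy.

Yes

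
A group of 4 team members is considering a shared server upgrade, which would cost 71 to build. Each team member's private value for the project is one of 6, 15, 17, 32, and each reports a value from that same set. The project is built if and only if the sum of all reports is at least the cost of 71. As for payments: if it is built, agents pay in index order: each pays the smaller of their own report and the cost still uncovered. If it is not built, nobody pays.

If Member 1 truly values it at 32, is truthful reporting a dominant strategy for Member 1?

Consider the case where Member 2 reports 6, Member 3 reports 17 and Member 4 reports 32.
Truthful report 32: project built, pays 32, utility 32 - 32 = 0.
Report 17 instead: project built, pays 17, utility 32 - 17 = 15.
Since 15 > 0, reporting 17 is strictly better here, so truthful reporting is not dominant.

No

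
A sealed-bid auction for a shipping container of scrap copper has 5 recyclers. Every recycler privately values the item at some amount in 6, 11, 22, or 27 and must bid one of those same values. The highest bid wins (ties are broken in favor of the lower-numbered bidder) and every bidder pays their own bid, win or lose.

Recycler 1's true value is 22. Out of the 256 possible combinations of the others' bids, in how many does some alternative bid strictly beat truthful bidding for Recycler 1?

Others bid (6, 6, 6, 6): truth gives 0; bid 6 gives 16 > 0. Violating.
Others bid (6, 6, 6, 11): truth gives 0; bid 11 gives 11 > 0. Violating.
Others bid (6, 6, 6, 27): truth gives -22; bid 27 gives -5 > -22. Violating.
Others bid (6, 6, 11, 6): truth gives 0; bid 11 gives 11 > 0. Violating.
Others bid (6, 6, 6, 22): truth gives 0; no alternative beats it.
Others bid (6, 6, 11, 22): truth gives 0; no alternative beats it.
(Checking all 256 profiles: 191 have a profitable deviation, 65 do not.)

191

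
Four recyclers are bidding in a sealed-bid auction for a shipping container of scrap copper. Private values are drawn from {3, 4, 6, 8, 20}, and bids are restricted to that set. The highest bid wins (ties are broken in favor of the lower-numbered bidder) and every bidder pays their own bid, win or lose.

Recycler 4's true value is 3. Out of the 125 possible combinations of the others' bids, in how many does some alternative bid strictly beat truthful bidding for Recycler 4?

1

Others bid (3, 3, 3): truth gives -3; bid 4 gives -1 > -3. Violating.
Others bid (3, 3, 4): truth gives -3; no alternative beats it.
Others bid (3, 3, 6): truth gives -3; no alternative beats it.
(Checking all 125 profiles: 1 has a profitable deviation, 124 do not.)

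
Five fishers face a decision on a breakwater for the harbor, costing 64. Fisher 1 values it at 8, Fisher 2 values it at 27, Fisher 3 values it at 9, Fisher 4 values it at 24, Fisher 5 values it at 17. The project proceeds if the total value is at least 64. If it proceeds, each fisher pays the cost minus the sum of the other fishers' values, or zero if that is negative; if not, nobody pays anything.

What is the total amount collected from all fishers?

Total value 85 ≥ cost 64, so it is built.
Fisher 1: others sum to 77; max(0, 64 - 77) = 0.
Fisher 2: others sum to 58; max(0, 64 - 58) = 6.
Fisher 3: others sum to 76; max(0, 64 - 76) = 0.
Fisher 4: others sum to 61; max(0, 64 - 61) = 3.
Fisher 5: others sum to 68; max(0, 64 - 68) = 0.
Total collected = 0 + 6 + 0 + 3 + 0 = 9.

9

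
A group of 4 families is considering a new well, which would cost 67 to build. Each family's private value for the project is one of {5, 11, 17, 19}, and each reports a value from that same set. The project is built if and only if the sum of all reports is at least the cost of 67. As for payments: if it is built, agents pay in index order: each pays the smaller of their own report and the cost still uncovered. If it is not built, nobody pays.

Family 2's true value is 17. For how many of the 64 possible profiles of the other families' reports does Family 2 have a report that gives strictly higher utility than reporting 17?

1

Others report (19, 19, 19): truth gives 0; report 11 gives 6 > 0. Violating.
Others report (5, 5, 5): truth gives 0; no alternative beats it.
Others report (5, 5, 11): truth gives 0; no alternative beats it.
(Checking all 64 profiles: 1 has a profitable deviation, 63 do not.)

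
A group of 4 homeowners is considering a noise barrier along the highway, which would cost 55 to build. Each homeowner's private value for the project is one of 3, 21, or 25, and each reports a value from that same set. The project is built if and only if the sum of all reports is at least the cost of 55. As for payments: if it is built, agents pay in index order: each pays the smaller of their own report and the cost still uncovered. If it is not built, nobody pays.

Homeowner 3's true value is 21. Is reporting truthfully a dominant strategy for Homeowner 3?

No

Consider the case where Homeowner 1 reports 3, Homeowner 2 reports 25 and Homeowner 4 reports 25.
Truthful report 21: project built, pays 21, utility 21 - 21 = 0.
Report 3 instead: project built, pays 3, utility 21 - 3 = 18.
Since 18 > 0, reporting 3 is strictly better here, so truthful reporting is not dominant.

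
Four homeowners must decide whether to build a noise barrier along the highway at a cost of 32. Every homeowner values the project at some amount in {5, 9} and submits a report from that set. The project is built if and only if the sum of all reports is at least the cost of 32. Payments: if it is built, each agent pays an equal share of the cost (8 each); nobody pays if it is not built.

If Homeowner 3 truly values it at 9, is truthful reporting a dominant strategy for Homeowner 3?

Yes

Check each profile of the others' reports and compare truth against every alternative report.
Others report (5, 9, 9): truth gives 1, best alternative gives 0.
Others report (9, 5, 9): truth gives 1, best alternative gives 0.
Others report (9, 9, 5): truth gives 1, best alternative gives 0.
Others report (9, 9, 9): truth gives 1, best alternative gives 1.
Others report (5, 5, 5): truth gives 0, best alternative gives 0.
Others report (5, 5, 9): truth gives 0, best alternative gives 0.
(Remaining 2 profiles checked similarly; truth is weakly best in each.)
In every case the truthful report is at least as good as any alternative, so it is a dominant strategy.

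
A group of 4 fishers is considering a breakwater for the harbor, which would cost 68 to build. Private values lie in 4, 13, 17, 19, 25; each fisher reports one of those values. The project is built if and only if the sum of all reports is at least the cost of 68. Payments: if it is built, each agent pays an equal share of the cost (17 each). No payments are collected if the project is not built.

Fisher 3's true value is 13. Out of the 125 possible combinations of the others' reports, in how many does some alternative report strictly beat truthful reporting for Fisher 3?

Others report (13, 17, 25): truth gives -4; report 4 gives 0 > -4. Violating.
Others report (13, 19, 25): truth gives -4; report 4 gives 0 > -4. Violating.
Others report (13, 25, 17): truth gives -4; report 4 gives 0 > -4. Violating.
Others report (13, 25, 19): truth gives -4; report 4 gives 0 > -4. Violating.
Others report (4, 4, 4): truth gives 0; no alternative beats it.
Others report (4, 4, 13): truth gives 0; no alternative beats it.
(Checking all 125 profiles: 31 have a profitable deviation, 94 do not.)

31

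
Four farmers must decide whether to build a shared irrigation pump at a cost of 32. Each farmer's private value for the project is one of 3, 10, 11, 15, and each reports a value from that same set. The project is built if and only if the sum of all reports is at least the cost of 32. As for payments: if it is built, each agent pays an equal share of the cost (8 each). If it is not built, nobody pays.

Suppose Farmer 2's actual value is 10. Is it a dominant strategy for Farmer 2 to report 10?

Consider the case where Farmer 1 reports 3, Farmer 3 reports 3 and Farmer 4 reports 11.
Truthful report 10: project not built, utility 0.
Report 15 instead: project built, pays 8, utility 10 - 8 = 2.
Since 2 > 0, reporting 15 is strictly better here, so truthful reporting is not dominant.

No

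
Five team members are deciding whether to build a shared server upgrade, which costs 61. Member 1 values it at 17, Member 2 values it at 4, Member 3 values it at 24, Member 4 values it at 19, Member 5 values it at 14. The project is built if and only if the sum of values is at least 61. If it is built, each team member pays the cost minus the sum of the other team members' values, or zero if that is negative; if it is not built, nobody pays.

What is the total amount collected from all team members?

9

Total value 78 ≥ cost 61, so it is built.
Member 1: others sum to 61; max(0, 61 - 61) = 0.
Member 2: others sum to 74; max(0, 61 - 74) = 0.
Member 3: others sum to 54; max(0, 61 - 54) = 7.
Member 4: others sum to 59; max(0, 61 - 59) = 2.
Member 5: others sum to 64; max(0, 61 - 64) = 0.
Total collected = 0 + 0 + 7 + 2 + 0 = 9.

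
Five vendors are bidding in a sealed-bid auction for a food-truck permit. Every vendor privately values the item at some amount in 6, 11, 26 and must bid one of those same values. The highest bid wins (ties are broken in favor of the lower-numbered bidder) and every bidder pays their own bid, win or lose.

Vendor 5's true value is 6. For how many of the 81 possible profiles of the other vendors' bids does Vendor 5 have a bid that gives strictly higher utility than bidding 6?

1

Others bid (6, 6, 6, 6): truth gives -6; bid 11 gives -5 > -6. Violating.
Others bid (6, 6, 6, 11): truth gives -6; no alternative beats it.
Others bid (6, 6, 6, 26): truth gives -6; no alternative beats it.
(Checking all 81 profiles: 1 has a profitable deviation, 80 do not.)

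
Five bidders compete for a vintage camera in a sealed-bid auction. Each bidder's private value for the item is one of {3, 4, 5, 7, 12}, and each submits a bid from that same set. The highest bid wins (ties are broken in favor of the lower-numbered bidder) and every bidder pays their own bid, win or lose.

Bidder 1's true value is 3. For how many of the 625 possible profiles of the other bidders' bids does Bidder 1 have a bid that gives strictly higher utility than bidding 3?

Others bid (3, 3, 3, 4): truth gives -3; bid 4 gives -1 > -3. Violating.
Others bid (3, 3, 3, 5): truth gives -3; bid 5 gives -2 > -3. Violating.
Others bid (3, 3, 4, 3): truth gives -3; bid 4 gives -1 > -3. Violating.
Others bid (3, 3, 4, 4): truth gives -3; bid 4 gives -1 > -3. Violating.
Others bid (3, 3, 3, 3): truth gives 0; no alternative beats it.
Others bid (3, 3, 3, 7): truth gives -3; no alternative beats it.
(Checking all 625 profiles: 80 have a profitable deviation, 545 do not.)

80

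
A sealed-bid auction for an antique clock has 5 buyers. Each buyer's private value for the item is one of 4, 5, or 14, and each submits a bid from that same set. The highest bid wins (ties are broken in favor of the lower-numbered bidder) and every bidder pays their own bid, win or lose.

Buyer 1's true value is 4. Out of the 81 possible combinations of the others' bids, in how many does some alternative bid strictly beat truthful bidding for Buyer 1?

15

Others bid (4, 4, 4, 5): truth gives -4; bid 5 gives -1 > -4. Violating.
Others bid (4, 4, 5, 4): truth gives -4; bid 5 gives -1 > -4. Violating.
Others bid (4, 4, 5, 5): truth gives -4; bid 5 gives -1 > -4. Violating.
Others bid (4, 5, 4, 4): truth gives -4; bid 5 gives -1 > -4. Violating.
Others bid (4, 4, 4, 4): truth gives 0; no alternative beats it.
Others bid (4, 4, 4, 14): truth gives -4; no alternative beats it.
(Checking all 81 profiles: 15 have a profitable deviation, 66 do not.)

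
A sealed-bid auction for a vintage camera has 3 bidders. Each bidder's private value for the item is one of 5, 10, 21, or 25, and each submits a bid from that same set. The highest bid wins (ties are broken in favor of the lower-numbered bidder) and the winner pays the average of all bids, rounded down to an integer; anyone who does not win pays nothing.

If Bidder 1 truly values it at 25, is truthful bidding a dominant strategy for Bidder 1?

No

Consider the case where Bidder 2 bids 5 and Bidder 3 bids 5.
Truthful bid 25: wins, pays 11, utility 25 - 11 = 14.
Bid 5 instead: wins, pays 5, utility 25 - 5 = 20.
Since 20 > 14, bidding 5 is strictly better here, so truthful bidding is not dominant.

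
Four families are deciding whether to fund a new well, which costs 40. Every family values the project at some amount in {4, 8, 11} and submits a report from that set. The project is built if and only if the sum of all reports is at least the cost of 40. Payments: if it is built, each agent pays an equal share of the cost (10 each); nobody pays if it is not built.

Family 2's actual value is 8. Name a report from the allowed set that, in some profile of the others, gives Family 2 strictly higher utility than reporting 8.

Suppose Family 1 reports 11, Family 3 reports 11 and Family 4 reports 11.
Report 8: project built, pays 10, utility 8 - 10 = -2.
Report 4: project not built, utility 0.
So reporting 4 beats truth here (0 > -2).

4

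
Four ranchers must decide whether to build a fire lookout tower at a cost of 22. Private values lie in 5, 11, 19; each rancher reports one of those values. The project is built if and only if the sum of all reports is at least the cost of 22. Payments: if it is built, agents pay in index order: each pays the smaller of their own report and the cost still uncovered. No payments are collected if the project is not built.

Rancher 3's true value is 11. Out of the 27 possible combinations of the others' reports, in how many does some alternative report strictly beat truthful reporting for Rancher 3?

8

Others report (5, 5, 11): truth gives 0; report 5 gives 6 > 0. Violating.
Others report (5, 5, 19): truth gives 0; report 5 gives 6 > 0. Violating.
Others report (5, 11, 5): truth gives 5; report 5 gives 6 > 5. Violating.
Others report (5, 11, 11): truth gives 5; report 5 gives 6 > 5. Violating.
Others report (5, 5, 5): truth gives 0; no alternative beats it.
Others report (5, 19, 5): truth gives 11; no alternative beats it.
(Checking all 27 profiles: 8 have a profitable deviation, 19 do not.)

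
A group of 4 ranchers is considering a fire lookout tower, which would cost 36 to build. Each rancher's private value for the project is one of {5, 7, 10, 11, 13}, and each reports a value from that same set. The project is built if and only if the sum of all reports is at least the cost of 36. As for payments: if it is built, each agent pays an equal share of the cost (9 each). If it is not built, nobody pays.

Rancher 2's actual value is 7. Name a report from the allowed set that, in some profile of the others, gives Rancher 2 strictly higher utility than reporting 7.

5

Suppose Rancher 1 reports 5, Rancher 3 reports 11 and Rancher 4 reports 13.
Report 7: project built, pays 9, utility 7 - 9 = -2.
Report 5: project not built, utility 0.
So reporting 5 beats truth here (0 > -2).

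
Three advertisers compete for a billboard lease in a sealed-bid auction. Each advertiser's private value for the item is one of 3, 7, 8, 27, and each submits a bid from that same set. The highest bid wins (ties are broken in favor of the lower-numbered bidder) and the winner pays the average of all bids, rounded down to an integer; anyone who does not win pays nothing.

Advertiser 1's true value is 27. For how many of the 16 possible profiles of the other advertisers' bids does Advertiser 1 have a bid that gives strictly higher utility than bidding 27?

Others bid (3, 3): truth gives 16; bid 3 gives 24 > 16. Violating.
Others bid (3, 7): truth gives 15; bid 7 gives 22 > 15. Violating.
Others bid (3, 8): truth gives 15; bid 8 gives 21 > 15. Violating.
Others bid (7, 3): truth gives 15; bid 7 gives 22 > 15. Violating.
Others bid (3, 27): truth gives 8; no alternative beats it.
Others bid (7, 27): truth gives 7; no alternative beats it.
(Checking all 16 profiles: 9 have a profitable deviation, 7 do not.)

9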